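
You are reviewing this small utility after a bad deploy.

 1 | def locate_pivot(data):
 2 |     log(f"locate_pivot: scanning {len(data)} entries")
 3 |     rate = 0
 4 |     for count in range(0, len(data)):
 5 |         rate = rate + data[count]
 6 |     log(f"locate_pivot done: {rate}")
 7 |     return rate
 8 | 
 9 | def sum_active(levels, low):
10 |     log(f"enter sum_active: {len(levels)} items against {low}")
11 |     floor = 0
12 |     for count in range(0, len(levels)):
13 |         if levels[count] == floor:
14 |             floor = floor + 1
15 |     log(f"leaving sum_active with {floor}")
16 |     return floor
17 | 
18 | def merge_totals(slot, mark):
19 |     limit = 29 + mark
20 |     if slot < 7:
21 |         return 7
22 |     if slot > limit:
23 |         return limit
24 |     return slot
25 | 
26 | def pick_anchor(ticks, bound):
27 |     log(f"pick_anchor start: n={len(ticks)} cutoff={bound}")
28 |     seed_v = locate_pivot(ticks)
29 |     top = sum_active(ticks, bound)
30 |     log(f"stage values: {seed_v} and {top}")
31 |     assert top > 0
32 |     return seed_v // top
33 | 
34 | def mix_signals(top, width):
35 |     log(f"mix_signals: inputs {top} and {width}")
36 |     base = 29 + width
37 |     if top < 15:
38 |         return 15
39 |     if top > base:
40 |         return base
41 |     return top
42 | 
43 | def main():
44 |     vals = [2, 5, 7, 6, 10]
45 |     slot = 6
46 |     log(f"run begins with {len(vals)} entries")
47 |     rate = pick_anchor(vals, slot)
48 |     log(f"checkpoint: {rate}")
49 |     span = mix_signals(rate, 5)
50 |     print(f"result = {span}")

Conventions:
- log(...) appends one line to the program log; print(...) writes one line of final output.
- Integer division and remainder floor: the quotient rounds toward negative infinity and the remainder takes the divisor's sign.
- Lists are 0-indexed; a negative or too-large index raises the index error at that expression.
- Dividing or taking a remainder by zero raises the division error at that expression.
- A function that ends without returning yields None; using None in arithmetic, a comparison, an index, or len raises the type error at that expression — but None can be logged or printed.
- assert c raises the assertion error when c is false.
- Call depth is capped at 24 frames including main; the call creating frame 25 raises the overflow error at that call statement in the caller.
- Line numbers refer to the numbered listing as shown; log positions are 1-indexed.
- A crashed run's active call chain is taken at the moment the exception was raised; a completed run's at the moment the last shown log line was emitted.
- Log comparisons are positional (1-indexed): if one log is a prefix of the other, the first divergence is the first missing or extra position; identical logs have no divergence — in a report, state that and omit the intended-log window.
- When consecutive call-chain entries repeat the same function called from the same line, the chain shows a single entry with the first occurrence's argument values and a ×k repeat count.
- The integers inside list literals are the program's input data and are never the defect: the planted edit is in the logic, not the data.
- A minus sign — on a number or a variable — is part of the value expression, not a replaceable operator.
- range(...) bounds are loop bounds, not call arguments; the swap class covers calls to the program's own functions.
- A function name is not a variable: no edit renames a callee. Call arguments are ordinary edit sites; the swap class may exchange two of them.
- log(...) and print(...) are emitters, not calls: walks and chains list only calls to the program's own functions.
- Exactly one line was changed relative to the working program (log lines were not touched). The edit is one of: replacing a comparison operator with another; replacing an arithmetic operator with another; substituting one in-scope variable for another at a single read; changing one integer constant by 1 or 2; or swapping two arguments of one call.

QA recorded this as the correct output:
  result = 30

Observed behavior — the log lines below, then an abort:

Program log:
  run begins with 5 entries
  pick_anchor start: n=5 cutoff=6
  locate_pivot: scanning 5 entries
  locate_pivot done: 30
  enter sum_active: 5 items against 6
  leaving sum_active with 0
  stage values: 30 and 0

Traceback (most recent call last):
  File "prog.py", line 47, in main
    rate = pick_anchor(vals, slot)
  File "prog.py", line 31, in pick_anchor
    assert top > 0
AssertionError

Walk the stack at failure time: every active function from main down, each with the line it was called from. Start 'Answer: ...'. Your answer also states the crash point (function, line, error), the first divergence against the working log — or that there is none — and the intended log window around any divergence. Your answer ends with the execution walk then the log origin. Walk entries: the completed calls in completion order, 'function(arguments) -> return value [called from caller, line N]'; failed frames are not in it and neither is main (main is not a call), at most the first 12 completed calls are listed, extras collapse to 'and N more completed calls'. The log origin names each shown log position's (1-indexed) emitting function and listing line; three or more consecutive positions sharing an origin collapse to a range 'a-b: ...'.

Answer: main -> pick_anchor (called at line 47).
Core observation: Log line 6 is where behavior first shows: 'leaving sum_active with 0' appears instead of 'leaving sum_active with 1'.
Crash: pick_anchor, line 31, AssertionError.
First divergence: at position 6 the run shows 'leaving sum_active with 0' where the working version logs 'leaving sum_active with 1'.
Intended log window:
  4: locate_pivot done: 30
  5: enter sum_active: 5 items against 6
  6: leaving sum_active with 1
  7: stage values: 30 and 1
Execution walk:
  locate_pivot([2, 5, 7, 6, 10]) -> 30  [called from pick_anchor, line 28]
  sum_active([2, 5, 7, 6, 10], 6) -> 0  [called from pick_anchor, line 29]
Log origins:
  1: logged in main at line 46
  2: logged in pick_anchor at line 27
  3: logged in locate_pivot at line 2
  4: logged in locate_pivot at line 6
  5: logged in sum_active at line 10
  6: logged in sum_active at line 15
  7: logged in pick_anchor at line 30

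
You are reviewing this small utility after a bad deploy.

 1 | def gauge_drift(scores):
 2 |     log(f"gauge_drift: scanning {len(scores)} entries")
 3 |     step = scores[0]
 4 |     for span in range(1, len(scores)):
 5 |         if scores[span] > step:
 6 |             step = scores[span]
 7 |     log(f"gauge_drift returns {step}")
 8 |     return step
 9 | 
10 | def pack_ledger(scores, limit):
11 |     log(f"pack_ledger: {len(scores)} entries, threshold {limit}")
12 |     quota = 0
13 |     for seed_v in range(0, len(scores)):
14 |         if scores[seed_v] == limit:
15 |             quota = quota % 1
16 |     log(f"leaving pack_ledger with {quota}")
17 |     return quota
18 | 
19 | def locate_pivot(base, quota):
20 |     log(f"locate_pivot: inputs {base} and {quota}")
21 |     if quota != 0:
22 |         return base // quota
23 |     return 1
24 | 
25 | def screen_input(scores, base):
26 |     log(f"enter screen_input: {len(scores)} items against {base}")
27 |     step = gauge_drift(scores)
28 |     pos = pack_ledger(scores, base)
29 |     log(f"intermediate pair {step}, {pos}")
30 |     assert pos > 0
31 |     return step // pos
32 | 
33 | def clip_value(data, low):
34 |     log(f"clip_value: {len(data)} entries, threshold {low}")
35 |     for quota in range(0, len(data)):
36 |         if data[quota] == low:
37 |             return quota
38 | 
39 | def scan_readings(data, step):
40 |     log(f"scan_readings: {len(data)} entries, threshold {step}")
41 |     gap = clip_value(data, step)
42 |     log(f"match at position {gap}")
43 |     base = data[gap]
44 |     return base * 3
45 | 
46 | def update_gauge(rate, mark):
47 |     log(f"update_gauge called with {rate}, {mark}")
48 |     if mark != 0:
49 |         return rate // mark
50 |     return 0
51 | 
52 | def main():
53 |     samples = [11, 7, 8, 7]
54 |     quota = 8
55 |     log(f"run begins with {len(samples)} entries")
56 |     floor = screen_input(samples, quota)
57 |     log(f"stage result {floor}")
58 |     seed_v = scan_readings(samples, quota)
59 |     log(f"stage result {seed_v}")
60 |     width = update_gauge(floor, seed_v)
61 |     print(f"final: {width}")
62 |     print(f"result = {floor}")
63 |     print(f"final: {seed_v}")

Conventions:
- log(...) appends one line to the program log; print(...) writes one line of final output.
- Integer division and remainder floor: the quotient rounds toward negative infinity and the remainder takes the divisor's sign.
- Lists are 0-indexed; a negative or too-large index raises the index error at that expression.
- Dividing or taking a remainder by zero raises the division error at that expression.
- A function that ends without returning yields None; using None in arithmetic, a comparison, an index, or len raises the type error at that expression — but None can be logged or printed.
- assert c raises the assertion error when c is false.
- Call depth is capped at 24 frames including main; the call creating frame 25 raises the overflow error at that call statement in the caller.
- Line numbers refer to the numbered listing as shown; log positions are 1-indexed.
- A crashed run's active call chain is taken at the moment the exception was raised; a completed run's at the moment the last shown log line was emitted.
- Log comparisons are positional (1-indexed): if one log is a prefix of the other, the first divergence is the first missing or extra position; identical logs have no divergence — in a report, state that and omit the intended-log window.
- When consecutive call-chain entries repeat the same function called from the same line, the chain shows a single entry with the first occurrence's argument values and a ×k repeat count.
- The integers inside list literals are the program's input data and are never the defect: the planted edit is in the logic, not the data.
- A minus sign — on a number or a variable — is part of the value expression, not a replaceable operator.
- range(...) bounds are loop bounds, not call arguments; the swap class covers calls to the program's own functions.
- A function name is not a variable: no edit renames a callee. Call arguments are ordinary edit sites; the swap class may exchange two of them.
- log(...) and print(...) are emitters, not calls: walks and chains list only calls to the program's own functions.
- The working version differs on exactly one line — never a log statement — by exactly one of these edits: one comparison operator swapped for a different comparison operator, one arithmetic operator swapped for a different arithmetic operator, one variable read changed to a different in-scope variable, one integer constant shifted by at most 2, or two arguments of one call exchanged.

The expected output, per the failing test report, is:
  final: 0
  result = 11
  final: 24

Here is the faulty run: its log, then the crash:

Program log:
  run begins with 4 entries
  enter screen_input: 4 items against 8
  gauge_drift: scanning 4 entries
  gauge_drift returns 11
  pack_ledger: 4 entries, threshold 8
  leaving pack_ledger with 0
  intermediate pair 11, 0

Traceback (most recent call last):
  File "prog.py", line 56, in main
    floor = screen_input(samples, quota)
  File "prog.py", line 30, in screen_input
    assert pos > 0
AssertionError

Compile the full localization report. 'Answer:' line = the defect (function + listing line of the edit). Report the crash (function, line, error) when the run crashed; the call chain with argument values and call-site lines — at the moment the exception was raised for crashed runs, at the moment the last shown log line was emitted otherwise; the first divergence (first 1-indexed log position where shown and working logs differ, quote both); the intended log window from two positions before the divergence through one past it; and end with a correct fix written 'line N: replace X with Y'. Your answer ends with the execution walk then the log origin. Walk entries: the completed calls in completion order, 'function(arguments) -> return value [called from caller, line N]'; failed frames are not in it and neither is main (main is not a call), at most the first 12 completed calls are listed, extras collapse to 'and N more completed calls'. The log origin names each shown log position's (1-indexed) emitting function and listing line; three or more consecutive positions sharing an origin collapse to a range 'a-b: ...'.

Answer: the defect is in pack_ledger at line 15.
Key observation: Everything matches until log position 6, which reads 'leaving pack_ledger with 0' in place of 'leaving pack_ledger with 1'.
Crash: screen_input, line 30, AssertionError.
Call chain: main -> screen_input([11, 7, 8, 7], 8) (called at line 56).
First divergence: at position 6 the run shows 'leaving pack_ledger with 0' where the working version logs 'leaving pack_ledger with 1'.
Intended log window:
  4: gauge_drift returns 11
  5: pack_ledger: 4 entries, threshold 8
  6: leaving pack_ledger with 1
  7: intermediate pair 11, 1
Execution walk:
  gauge_drift([11, 7, 8, 7]) -> 11  [called from screen_input, line 27]
  pack_ledger([11, 7, 8, 7], 8) -> 0  [called from screen_input, line 28]
Log origins:
  1: from main, line 55
  2: from screen_input, line 26
  3: from gauge_drift, line 2
  4: from gauge_drift, line 7
  5: from pack_ledger, line 11
  6: from pack_ledger, line 16
  7: from screen_input, line 29
A correct fix: line 15: replace `%` with `+`.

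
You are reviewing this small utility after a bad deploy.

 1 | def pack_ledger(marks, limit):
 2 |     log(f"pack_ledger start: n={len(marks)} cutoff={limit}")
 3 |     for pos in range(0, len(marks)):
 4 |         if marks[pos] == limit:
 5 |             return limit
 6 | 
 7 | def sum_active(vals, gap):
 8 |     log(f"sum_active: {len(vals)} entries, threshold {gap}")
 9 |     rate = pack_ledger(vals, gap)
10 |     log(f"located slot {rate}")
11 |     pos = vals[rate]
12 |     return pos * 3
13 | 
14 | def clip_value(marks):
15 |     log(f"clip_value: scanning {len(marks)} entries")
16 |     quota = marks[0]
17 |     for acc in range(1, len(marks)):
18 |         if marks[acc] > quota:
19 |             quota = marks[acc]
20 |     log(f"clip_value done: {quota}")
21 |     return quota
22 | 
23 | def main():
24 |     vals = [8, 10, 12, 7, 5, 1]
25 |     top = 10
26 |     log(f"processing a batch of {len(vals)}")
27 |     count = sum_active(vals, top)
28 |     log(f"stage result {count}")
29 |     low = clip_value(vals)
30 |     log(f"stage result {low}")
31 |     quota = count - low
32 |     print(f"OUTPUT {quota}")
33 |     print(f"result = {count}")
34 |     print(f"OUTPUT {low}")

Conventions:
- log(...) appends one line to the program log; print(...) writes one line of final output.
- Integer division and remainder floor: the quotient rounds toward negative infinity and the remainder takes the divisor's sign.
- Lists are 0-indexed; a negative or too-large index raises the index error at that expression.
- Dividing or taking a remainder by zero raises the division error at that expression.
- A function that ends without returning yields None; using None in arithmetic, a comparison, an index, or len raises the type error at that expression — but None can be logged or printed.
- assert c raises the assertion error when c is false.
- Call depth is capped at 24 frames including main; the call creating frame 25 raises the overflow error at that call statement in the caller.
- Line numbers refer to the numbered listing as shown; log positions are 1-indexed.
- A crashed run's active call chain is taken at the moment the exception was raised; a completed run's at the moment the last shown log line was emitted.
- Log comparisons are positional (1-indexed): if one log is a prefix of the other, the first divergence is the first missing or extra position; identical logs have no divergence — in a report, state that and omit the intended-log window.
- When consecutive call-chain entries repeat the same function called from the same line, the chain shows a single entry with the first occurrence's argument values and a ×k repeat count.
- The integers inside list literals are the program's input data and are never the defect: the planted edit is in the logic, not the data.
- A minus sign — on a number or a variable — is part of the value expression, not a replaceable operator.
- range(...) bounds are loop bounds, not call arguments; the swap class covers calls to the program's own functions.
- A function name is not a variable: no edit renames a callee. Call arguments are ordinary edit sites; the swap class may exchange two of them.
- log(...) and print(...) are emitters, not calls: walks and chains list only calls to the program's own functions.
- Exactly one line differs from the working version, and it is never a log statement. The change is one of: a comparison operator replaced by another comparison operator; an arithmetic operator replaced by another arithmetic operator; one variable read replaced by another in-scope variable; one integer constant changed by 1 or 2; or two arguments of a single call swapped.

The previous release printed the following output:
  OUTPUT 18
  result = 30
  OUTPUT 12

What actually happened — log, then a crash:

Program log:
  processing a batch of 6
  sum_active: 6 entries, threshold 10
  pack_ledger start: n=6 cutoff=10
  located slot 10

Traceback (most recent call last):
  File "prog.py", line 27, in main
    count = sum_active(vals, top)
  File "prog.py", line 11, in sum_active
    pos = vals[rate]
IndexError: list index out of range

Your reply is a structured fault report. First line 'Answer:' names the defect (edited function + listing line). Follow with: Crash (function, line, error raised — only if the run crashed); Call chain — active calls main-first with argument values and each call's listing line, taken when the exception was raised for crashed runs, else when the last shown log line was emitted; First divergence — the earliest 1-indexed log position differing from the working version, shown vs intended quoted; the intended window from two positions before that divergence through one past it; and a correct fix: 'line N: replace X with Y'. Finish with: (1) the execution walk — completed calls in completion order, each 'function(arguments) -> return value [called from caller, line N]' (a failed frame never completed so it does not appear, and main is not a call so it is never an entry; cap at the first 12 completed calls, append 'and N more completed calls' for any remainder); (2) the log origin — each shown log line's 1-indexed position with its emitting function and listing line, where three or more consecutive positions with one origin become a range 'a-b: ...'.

Answer: the defect is in pack_ledger at line 5.
The tell: The earliest visible damage is log position 4 — 'located slot 10' rather than the intended 'located slot 1'.
Crash: sum_active, line 11, IndexError.
Call chain: main -> sum_active([8, 10, 12, 7, 5, 1], 10) (called at line 27).
First divergence: position 4; shown 'located slot 10' vs intended 'located slot 1'.
Intended log window:
  2: sum_active: 6 entries, threshold 10
  3: pack_ledger start: n=6 cutoff=10
  4: located slot 1
  5: stage result 30
Execution walk:
  pack_ledger([8, 10, 12, 7, 5, 1], 10) -> 10  [called from sum_active, line 9]
Log origins:
  1: emitted by main (line 26)
  2: emitted by sum_active (line 8)
  3: emitted by pack_ledger (line 2)
  4: emitted by sum_active (line 10)
A correct fix: line 5: replace `limit` with `pos`.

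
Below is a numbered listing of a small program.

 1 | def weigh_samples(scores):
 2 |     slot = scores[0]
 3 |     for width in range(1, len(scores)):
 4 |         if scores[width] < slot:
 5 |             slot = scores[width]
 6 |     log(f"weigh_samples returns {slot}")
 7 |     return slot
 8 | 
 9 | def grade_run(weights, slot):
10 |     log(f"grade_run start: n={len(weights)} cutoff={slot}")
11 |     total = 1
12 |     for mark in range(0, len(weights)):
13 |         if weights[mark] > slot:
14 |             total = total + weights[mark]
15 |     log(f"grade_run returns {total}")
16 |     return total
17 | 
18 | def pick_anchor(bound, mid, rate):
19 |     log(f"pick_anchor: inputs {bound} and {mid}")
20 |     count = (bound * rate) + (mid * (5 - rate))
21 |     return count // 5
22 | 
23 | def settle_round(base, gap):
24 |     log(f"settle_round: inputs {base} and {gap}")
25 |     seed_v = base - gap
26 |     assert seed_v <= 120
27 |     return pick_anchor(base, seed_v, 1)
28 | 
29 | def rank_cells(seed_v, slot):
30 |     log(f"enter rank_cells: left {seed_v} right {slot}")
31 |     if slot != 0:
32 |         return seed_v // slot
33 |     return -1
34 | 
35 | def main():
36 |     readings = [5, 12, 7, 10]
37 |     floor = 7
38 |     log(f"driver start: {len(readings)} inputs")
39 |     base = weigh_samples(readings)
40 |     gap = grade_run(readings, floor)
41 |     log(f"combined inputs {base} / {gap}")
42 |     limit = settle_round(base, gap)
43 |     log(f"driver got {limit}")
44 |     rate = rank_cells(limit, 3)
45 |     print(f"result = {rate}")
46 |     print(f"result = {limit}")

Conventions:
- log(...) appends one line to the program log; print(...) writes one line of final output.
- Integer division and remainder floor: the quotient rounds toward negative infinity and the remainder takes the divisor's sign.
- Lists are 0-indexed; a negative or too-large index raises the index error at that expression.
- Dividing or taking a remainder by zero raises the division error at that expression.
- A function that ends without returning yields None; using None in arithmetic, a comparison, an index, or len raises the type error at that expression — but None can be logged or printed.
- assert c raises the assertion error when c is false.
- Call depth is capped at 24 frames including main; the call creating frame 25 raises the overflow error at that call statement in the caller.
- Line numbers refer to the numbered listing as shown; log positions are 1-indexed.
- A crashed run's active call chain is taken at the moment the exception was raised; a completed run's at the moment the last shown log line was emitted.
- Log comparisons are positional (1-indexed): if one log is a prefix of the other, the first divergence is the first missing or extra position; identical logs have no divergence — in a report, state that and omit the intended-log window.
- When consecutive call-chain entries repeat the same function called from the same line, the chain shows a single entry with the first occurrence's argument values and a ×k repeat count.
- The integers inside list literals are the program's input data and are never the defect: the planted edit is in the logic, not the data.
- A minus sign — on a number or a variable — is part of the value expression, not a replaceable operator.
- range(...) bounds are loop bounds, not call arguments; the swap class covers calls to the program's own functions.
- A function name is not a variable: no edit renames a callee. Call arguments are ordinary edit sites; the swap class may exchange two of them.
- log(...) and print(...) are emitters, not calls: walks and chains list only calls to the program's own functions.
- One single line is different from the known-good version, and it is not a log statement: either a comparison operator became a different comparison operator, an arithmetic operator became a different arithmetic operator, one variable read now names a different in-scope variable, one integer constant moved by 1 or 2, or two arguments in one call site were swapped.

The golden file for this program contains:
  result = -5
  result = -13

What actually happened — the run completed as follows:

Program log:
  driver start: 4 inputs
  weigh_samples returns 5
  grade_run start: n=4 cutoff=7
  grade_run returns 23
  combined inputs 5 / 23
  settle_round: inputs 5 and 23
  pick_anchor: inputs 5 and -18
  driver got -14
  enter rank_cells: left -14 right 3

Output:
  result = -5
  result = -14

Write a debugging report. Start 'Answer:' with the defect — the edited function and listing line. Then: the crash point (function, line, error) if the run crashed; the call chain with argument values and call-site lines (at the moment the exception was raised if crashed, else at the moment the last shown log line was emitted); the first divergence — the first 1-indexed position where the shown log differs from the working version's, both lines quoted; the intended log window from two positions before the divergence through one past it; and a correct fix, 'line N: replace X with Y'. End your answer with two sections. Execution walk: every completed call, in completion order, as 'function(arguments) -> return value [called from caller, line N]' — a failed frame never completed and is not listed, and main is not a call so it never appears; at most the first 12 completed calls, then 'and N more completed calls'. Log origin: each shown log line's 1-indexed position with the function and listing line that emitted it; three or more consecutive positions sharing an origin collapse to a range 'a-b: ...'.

Answer: the defect is in grade_run at line 11.
The tell: The log first diverges at position 4: the faulty run prints 'grade_run returns 23' where the working version prints 'grade_run returns 22'.
Call chain: main -> rank_cells(-14, 3) (called at line 44).
First divergence: position 4 — shown 'grade_run returns 23', intended 'grade_run returns 22'.
Intended log window:
  2: weigh_samples returns 5
  3: grade_run start: n=4 cutoff=7
  4: grade_run returns 22
  5: combined inputs 5 / 22
Execution walk:
  weigh_samples([5, 12, 7, 10]) -> 5  [called from main, line 39]
  grade_run([5, 12, 7, 10], 7) -> 23  [called from main, line 40]
  pick_anchor(5, -18, 1) -> -14  [called from settle_round, line 27]
  settle_round(5, 23) -> -14  [called from main, line 42]
  rank_cells(-14, 3) -> -5  [called from main, line 44]
Log origin:
  1: from main, line 38
  2: from weigh_samples, line 6
  3: from grade_run, line 10
  4: from grade_run, line 15
  5: from main, line 41
  6: from settle_round, line 24
  7: from pick_anchor, line 19
  8: from main, line 43
  9: from rank_cells, line 30
A correct fix: line 11: replace `1` with `0`.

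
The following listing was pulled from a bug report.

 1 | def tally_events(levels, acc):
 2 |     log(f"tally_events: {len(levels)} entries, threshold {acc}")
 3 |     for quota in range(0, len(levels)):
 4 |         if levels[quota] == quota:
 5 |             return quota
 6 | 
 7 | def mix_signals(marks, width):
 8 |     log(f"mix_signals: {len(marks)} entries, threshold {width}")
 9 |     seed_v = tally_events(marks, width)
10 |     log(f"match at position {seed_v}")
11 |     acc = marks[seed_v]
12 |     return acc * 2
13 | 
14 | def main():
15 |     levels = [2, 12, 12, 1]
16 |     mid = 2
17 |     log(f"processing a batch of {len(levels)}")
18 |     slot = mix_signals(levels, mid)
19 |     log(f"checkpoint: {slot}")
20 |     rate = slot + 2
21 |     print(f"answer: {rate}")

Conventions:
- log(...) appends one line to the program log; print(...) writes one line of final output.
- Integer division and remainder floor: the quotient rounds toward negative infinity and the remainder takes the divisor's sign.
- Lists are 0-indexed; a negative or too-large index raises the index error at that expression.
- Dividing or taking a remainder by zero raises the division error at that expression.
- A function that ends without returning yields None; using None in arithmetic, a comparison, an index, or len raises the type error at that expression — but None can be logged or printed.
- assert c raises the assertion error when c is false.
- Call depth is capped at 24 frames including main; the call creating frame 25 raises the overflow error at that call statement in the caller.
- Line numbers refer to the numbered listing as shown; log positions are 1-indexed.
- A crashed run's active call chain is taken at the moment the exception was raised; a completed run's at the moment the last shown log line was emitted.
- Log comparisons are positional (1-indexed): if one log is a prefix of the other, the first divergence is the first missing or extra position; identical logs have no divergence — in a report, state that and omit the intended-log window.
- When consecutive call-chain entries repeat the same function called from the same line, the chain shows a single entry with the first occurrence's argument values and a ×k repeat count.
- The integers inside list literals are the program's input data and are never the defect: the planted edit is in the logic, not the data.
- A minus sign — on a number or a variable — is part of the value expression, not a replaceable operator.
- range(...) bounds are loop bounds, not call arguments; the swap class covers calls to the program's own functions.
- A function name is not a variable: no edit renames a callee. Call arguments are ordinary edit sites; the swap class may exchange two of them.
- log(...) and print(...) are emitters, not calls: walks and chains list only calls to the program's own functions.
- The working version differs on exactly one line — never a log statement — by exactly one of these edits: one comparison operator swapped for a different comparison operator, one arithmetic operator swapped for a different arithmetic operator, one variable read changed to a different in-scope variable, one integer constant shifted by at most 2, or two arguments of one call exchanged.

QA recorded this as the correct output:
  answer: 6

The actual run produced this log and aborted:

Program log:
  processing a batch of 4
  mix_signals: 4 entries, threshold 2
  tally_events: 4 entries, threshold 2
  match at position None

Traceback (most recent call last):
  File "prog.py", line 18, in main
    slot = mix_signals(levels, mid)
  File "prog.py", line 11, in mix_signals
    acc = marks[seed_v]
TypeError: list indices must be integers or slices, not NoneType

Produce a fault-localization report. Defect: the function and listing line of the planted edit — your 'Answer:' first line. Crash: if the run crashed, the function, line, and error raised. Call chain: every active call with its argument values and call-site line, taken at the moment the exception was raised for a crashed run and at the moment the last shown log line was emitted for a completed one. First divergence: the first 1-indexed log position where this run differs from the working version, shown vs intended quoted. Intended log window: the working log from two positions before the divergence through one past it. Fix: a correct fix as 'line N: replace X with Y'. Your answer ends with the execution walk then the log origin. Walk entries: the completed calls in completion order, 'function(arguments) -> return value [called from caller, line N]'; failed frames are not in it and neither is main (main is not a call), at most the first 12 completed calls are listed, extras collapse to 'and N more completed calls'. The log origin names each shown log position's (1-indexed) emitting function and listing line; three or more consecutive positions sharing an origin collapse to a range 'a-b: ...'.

Answer: the defect is in tally_events at line 4.
Key fact: The earliest visible damage is log position 4 — 'match at position None' rather than the intended 'match at position 0'.
Crash: mix_signals, line 11, TypeError.
Call chain: main -> mix_signals([2, 12, 12, 1], 2) (called at line 18).
First divergence: position 4 — the shown line 'match at position None' should read 'match at position 0'.
Intended log window:
  2: mix_signals: 4 entries, threshold 2
  3: tally_events: 4 entries, threshold 2
  4: match at position 0
  5: checkpoint: 4
Execution walk:
  tally_events([2, 12, 12, 1], 2) -> None  [called from mix_signals, line 9]
Log origin:
  1 — main, line 17
  2 — mix_signals, line 8
  3 — tally_events, line 2
  4 — mix_signals, line 10
A correct fix: line 4: replace `levels[quota] == quota` with `levels[quota] == acc`.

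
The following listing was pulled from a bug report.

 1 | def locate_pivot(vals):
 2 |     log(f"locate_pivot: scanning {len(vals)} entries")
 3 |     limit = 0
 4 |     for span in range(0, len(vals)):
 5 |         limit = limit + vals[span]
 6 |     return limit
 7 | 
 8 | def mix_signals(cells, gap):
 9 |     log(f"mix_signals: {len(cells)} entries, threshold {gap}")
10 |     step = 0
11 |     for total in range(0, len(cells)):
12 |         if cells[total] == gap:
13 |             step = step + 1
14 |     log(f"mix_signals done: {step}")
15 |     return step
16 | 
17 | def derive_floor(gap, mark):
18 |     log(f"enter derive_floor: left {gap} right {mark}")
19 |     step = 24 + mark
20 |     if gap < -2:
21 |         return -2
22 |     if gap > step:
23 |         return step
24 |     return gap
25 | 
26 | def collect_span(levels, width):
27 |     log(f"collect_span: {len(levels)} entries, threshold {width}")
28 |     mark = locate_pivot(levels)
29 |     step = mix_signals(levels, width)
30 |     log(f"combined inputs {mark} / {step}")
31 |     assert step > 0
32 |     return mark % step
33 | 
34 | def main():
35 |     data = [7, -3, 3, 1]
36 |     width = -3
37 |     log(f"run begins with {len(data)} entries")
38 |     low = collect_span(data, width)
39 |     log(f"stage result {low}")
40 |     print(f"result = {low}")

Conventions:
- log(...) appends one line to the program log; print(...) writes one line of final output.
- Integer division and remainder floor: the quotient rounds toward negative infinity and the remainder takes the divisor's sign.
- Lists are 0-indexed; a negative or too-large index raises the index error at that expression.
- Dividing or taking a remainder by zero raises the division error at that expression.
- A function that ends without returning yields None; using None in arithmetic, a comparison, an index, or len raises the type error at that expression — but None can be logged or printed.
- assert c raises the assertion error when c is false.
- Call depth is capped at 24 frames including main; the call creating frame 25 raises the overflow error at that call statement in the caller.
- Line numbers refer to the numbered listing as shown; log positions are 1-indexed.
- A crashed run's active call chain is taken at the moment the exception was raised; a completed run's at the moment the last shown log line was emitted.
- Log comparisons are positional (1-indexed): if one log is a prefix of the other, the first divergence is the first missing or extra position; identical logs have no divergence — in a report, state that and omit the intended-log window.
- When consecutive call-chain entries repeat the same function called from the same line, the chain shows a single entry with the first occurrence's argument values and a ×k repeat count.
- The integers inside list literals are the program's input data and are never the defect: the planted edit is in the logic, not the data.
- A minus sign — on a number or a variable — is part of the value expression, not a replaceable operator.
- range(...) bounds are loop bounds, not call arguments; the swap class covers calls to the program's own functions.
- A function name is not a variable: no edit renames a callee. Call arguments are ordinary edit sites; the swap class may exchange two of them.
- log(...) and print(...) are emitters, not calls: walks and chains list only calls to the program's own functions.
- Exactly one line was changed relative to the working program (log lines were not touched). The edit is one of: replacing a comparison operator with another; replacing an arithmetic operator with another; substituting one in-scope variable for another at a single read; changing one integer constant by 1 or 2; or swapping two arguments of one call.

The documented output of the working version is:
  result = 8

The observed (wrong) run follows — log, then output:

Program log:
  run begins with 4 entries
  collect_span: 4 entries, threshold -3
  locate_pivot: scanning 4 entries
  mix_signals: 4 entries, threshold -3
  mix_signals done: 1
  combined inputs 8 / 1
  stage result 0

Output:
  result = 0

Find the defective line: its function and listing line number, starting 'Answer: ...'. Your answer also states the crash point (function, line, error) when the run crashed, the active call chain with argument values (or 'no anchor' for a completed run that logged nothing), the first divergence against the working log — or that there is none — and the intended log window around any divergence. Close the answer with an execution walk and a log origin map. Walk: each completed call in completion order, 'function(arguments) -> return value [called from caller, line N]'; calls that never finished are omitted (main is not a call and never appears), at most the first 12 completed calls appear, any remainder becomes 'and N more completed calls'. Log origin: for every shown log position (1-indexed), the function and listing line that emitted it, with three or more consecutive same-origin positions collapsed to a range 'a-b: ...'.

Answer: the defect is in collect_span at line 32.
Key fact: Log line 7 is where behavior first shows: 'stage result 0' appears instead of 'stage result 8'.
Call chain: main.
First divergence: at position 7 the run shows 'stage result 0' where the working version logs 'stage result 8'.
Intended log window:
  5: mix_signals done: 1
  6: combined inputs 8 / 1
  7: stage result 8
Execution walk:
  locate_pivot([7, -3, 3, 1]) -> 8  [called from collect_span, line 28]
  mix_signals([7, -3, 3, 1], -3) -> 1  [called from collect_span, line 29]
  collect_span([7, -3, 3, 1], -3) -> 0  [called from main, line 38]
Log origin:
  1: from main, line 37
  2: from collect_span, line 27
  3: from locate_pivot, line 2
  4: from mix_signals, line 9
  5: from mix_signals, line 14
  6: from collect_span, line 30
  7: from main, line 39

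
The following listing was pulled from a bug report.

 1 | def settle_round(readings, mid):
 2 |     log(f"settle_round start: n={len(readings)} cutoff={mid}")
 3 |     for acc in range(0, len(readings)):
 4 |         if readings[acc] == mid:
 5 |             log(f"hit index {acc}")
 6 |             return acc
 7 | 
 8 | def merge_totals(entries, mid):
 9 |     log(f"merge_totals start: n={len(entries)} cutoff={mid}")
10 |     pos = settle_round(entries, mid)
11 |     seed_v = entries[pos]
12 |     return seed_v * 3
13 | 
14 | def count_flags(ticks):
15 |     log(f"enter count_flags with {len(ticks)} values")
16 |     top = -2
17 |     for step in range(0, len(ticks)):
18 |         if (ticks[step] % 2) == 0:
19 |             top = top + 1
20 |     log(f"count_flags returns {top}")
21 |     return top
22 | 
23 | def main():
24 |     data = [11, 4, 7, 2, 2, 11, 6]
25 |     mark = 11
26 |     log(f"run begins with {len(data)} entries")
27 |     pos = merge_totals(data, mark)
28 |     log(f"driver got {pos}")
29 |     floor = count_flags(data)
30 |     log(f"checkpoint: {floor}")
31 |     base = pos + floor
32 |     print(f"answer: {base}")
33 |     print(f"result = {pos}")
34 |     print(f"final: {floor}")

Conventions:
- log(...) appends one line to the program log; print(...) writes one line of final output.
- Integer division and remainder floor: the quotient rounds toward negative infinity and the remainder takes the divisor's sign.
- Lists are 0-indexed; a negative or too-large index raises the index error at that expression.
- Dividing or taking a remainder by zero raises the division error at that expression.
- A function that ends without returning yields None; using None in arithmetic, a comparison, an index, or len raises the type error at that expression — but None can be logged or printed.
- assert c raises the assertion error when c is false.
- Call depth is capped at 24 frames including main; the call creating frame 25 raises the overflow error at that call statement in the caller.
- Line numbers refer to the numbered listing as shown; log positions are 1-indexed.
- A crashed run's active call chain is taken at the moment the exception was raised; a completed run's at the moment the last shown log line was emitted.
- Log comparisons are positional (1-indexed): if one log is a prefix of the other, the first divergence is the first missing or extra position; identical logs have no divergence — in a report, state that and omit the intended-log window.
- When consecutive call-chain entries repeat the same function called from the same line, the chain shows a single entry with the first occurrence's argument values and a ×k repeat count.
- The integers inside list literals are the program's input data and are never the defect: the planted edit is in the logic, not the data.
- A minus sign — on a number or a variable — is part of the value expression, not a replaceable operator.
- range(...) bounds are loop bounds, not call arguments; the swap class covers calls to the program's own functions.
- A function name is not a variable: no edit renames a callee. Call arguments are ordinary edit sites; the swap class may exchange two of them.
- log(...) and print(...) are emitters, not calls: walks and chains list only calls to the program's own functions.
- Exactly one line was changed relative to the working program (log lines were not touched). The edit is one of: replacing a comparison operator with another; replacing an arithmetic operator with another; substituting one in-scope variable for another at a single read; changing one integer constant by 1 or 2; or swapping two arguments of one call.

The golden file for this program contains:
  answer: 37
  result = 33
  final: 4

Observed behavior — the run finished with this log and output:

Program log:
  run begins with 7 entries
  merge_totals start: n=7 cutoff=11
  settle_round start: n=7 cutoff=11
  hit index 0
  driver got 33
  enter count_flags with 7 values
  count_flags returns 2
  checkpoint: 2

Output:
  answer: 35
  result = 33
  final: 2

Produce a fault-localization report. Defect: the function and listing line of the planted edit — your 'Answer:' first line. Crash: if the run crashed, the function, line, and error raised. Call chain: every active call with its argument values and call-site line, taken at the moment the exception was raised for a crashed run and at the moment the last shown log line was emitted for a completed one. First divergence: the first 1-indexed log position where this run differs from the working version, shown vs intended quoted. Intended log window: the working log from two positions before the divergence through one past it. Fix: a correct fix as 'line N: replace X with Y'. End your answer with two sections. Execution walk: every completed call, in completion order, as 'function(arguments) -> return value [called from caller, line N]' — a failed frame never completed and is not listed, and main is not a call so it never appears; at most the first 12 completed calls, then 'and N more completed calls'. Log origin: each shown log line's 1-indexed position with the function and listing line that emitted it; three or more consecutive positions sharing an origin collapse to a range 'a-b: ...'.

Answer: the defect is in count_flags at line 16.
Key observation: The log first diverges at position 7: the faulty run prints 'count_flags returns 2' where the working version prints 'count_flags returns 4'.
Call chain: main.
First divergence: position 7 — shown 'count_flags returns 2', intended 'count_flags returns 4'.
Intended log window:
  5: driver got 33
  6: enter count_flags with 7 values
  7: count_flags returns 4
  8: checkpoint: 4
Execution walk:
  settle_round([11, 4, 7, 2, 2, 11, 6], 11) -> 0  [called from merge_totals, line 10]
  merge_totals([11, 4, 7, 2, 2, 11, 6], 11) -> 33  [called from main, line 27]
  count_flags([11, 4, 7, 2, 2, 11, 6]) -> 2  [called from main, line 29]
Log origins:
  1: emitted by main (line 26)
  2: emitted by merge_totals (line 9)
  3: emitted by settle_round (line 2)
  4: emitted by settle_round (line 5)
  5: emitted by main (line 28)
  6: emitted by count_flags (line 15)
  7: emitted by count_flags (line 20)
  8: emitted by main (line 30)
A correct fix: line 16: replace `-2` with `0`.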